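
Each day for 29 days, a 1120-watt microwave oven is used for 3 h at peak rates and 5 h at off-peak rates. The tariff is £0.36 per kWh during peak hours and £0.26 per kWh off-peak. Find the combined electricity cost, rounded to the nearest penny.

£77.30

Peak energy = 1.12 kW × 3 h × 29 = 97.44 kWh
Off-peak energy = 1.12 kW × 5 h × 29 = 162.4 kWh
Cost = 97.44 × £0.36 + 162.4 × £0.26 = £35.0784 + £42.224 = £77.30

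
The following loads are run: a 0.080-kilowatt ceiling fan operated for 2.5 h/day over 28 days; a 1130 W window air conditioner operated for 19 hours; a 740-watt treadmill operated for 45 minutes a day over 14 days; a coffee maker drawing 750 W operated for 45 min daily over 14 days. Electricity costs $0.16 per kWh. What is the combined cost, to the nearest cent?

ceiling fan: Runtime = 2.5 h/day × 28 days = 70 h
ceiling fan: 0.08 kW × 70 h = 5.6 kWh
window air conditioner: 1.13 kW × 19 h = 21.47 kWh
treadmill: Runtime = 45 min × 14 = 630 min = 10.5 h
treadmill: 0.74 kW × 10.5 h = 7.77 kWh
coffee maker: Runtime = 45 min × 14 = 630 min = 10.5 h
coffee maker: 0.75 kW × 10.5 h = 7.875 kWh
Total energy = 42.715 kWh
Cost = 42.715 × $0.16 = $6.83

$6.83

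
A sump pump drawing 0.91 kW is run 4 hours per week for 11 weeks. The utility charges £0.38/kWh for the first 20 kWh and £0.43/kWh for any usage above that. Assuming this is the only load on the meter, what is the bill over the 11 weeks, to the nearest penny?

£16.22

Runtime = 4 h/week × 11 weeks = 44 h
Energy = 0.91 kW × 44 h = 40.04 kWh
Tier 1 (0–20 kWh): 20 × £0.38 = £7.6
Above 20 kWh: 20.04 × £0.43 = £8.6172
Bill = £16.22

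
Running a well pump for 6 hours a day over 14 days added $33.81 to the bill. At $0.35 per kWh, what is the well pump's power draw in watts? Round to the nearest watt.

Energy = $33.81 ÷ $0.35/kWh = 96.6 kWh
Runtime = 6 h/day × 14 days = 84 h
Power = 96.6 kWh ÷ 84 h = 1.15 kW = 1150 W

1150 W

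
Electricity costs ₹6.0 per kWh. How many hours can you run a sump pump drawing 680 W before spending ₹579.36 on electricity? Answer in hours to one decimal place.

Energy available = ₹579.36 ÷ ₹6.0/kWh = 96.56 kWh
Hours = 96.56 kWh ÷ 0.68 kW = 142.0 h

142.0 h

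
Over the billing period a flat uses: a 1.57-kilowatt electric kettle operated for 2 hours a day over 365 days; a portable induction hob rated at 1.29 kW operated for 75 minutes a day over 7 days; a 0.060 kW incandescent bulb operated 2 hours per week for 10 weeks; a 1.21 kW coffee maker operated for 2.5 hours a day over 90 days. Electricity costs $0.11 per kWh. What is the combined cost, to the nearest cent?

$157.39

electric kettle: Runtime = 2 h/day × 365 days = 730 h
electric kettle: 1.57 kW × 730 h = 1146.1 kWh
portable induction hob: Runtime = 75 min × 7 = 525 min = 8.75 h
portable induction hob: 1.29 kW × 8.75 h = 11.2875 kWh
incandescent bulb: Runtime = 2 h/week × 10 weeks = 20 h
incandescent bulb: 0.06 kW × 20 h = 1.2 kWh
coffee maker: Runtime = 2.5 h/day × 90 days = 225 h
coffee maker: 1.21 kW × 225 h = 272.25 kWh
Total energy = 1430.8375 kWh
Cost = 1430.8375 × $0.11 = $157.39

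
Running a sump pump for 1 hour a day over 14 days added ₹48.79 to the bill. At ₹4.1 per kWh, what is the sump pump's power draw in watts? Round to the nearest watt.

850 W

Energy = ₹48.79 ÷ ₹4.1/kWh = 11.9 kWh
Runtime = 1 h/day × 14 days = 14 h
Power = 11.9 kWh ÷ 14 h = 0.85 kW = 850 W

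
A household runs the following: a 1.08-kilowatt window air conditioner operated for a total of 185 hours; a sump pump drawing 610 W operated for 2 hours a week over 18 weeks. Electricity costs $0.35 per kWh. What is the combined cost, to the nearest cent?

window air conditioner: 1.08 kW × 185 h = 199.8 kWh
sump pump: Runtime = 2 h/week × 18 weeks = 36 h
sump pump: 0.61 kW × 36 h = 21.96 kWh
Total energy = 221.76 kWh
Cost = 221.76 × $0.35 = $77.62

$77.62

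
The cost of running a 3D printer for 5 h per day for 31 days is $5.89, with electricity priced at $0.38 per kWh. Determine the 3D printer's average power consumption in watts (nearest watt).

100 W

Energy = $5.89 ÷ $0.38/kWh = 15.5 kWh
Runtime = 5 h/day × 31 days = 155 h
Power = 15.5 kWh ÷ 155 h = 0.1 kW = 100 W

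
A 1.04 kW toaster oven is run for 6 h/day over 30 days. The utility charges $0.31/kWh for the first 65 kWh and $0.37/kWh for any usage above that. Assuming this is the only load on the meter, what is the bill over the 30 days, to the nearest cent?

$65.36

Runtime = 6 h/day × 30 days = 180 h
Energy = 1.04 kW × 180 h = 187.2 kWh
Tier 1 (0–65 kWh): 65 × $0.31 = $20.15
Above 65 kWh: 122.2 × $0.37 = $45.214
Bill = $65.36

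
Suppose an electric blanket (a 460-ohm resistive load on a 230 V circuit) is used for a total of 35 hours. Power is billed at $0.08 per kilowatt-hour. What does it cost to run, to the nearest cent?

$0.32

Power = V²/R = 230²/460 = 115 W = 0.115 kW
Energy = 0.115 kW × 35 h = 4.025 kWh
Cost = 4.025 kWh × $0.08/kWh = $0.32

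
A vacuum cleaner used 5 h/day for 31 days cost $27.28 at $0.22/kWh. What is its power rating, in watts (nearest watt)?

Energy = $27.28 ÷ $0.22/kWh = 124 kWh
Runtime = 5 h/day × 31 days = 155 h
Power = 124 kWh ÷ 155 h = 0.8 kW = 800 W

800 W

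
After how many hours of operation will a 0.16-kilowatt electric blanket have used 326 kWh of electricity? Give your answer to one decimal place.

2037.5 h

Hours = 326 kWh ÷ 0.16 kW = 2037.5 h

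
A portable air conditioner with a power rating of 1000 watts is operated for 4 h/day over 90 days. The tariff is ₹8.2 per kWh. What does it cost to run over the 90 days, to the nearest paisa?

₹2952.00

Runtime = 4 h/day × 90 days = 360 h
Energy = 1 kW × 360 h = 360 kWh
Cost = 360 kWh × ₹8.2/kWh = ₹2952.00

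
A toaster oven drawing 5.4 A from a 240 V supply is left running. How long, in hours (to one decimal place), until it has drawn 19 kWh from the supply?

Power = 5.4 A × 240 V = 1296 W = 1.296 kW
Hours = 19 kWh ÷ 1.296 kW = 14.7 h

14.7 h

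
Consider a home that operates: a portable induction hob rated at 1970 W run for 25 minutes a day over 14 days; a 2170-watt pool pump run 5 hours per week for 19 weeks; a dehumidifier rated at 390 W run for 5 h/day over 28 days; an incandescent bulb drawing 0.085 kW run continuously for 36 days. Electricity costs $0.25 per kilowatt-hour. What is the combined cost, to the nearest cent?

$86.42

portable induction hob: Runtime = 25 min × 14 = 350 min = 5.833333… h
portable induction hob: 1.97 kW × 5.833333… h = 11.491666… kWh
pool pump: Runtime = 5 h/week × 19 weeks = 95 h
pool pump: 2.17 kW × 95 h = 206.15 kWh
dehumidifier: Runtime = 5 h/day × 28 days = 140 h
dehumidifier: 0.39 kW × 140 h = 54.6 kWh
incandescent bulb: Runtime = 24 h × 36 = 864 h
incandescent bulb: 0.085 kW × 864 h = 73.44 kWh
Total energy = 345.681666… kWh
Cost = 345.681666… × $0.25 = $86.42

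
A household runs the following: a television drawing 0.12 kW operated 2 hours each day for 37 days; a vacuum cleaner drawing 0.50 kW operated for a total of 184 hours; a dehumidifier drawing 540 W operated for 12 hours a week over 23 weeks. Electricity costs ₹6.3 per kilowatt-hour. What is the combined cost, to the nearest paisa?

₹1574.50

television: Runtime = 2 h/day × 37 days = 74 h
television: 0.12 kW × 74 h = 8.88 kWh
vacuum cleaner: 0.5 kW × 184 h = 92 kWh
dehumidifier: Runtime = 12 h/week × 23 weeks = 276 h
dehumidifier: 0.54 kW × 276 h = 149.04 kWh
Total energy = 249.92 kWh
Cost = 249.92 × ₹6.3 = ₹1574.50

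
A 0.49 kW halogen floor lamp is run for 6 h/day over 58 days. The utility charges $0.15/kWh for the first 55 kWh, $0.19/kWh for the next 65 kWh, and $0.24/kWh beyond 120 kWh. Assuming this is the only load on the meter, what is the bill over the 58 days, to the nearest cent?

Runtime = 6 h/day × 58 days = 348 h
Energy = 0.49 kW × 348 h = 170.52 kWh
Tier 1 (0–55 kWh): 55 × $0.15 = $8.25
Tier 2 (55–120 kWh): 65 × $0.19 = $12.35
Above 120 kWh: 50.52 × $0.24 = $12.1248
Bill = $32.72

$32.72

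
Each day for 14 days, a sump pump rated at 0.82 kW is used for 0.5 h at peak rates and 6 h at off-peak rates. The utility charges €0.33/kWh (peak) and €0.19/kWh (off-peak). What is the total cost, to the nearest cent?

Peak energy = 0.82 kW × 0.5 h × 14 = 5.74 kWh
Off-peak energy = 0.82 kW × 6 h × 14 = 68.88 kWh
Cost = 5.74 × €0.33 + 68.88 × €0.19 = €1.8942 + €13.0872 = €14.98

€14.98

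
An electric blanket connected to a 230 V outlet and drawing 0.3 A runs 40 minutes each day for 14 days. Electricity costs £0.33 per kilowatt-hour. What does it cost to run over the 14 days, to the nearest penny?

Power = 0.3 A × 230 V = 69 W = 0.069 kW
Runtime = 40 min × 14 = 560 min = 9.333333… h
Energy = 0.069 kW × 9.333333… h = 0.644 kWh
Cost = 0.644 kWh × £0.33/kWh = £0.21

£0.21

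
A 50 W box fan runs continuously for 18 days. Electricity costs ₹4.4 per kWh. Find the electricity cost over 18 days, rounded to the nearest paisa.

Runtime = 24 h × 18 = 432 h
Energy = 0.05 kW × 432 h = 21.6 kWh
Cost = 21.6 kWh × ₹4.4/kWh = ₹95.04

₹95.04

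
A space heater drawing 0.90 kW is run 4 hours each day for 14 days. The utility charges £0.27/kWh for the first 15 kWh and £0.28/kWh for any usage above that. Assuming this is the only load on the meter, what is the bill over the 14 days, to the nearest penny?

Runtime = 4 h/day × 14 days = 56 h
Energy = 0.9 kW × 56 h = 50.4 kWh
Tier 1 (0–15 kWh): 15 × £0.27 = £4.05
Above 15 kWh: 35.4 × £0.28 = £9.912
Bill = £13.96

£13.96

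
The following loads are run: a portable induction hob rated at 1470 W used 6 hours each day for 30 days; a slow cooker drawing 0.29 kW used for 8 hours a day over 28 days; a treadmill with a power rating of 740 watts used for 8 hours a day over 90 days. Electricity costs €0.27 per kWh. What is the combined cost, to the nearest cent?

portable induction hob: Runtime = 6 h/day × 30 days = 180 h
portable induction hob: 1.47 kW × 180 h = 264.6 kWh
slow cooker: Runtime = 8 h/day × 28 days = 224 h
slow cooker: 0.29 kW × 224 h = 64.96 kWh
treadmill: Runtime = 8 h/day × 90 days = 720 h
treadmill: 0.74 kW × 720 h = 532.8 kWh
Total energy = 862.36 kWh
Cost = 862.36 × €0.27 = €232.84

€232.84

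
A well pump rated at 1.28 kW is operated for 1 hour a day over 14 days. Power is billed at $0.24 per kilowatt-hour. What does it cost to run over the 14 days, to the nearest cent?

Runtime = 1 h/day × 14 days = 14 h
Energy = 1.28 kW × 14 h = 17.92 kWh
Cost = 17.92 kWh × $0.24/kWh = $4.30

$4.30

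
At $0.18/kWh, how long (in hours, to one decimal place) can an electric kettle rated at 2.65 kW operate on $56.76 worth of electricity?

119.0 h

Energy available = $56.76 ÷ $0.18/kWh = 315.3333 kWh
Hours = 315.3333 kWh ÷ 2.65 kW = 119.0 h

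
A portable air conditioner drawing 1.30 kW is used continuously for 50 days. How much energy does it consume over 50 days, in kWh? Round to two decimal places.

1560.00 kWh

Runtime = 24 h × 50 = 1200 h
Energy = 1.3 kW × 1200 h = 1560 kWh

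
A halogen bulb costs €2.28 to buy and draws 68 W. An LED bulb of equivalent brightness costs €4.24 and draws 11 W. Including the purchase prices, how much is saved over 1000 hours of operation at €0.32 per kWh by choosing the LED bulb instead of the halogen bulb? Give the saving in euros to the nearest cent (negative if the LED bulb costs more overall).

€16.28

halogen bulb: €2.28 + (68/1000) kW × 1000 h × €0.32 = €2.28 + €21.76 = €24.04
LED bulb: €4.24 + (11/1000) kW × 1000 h × €0.32 = €4.24 + €3.52 = €7.76
Saving = €24.04 − €7.76 = €16.28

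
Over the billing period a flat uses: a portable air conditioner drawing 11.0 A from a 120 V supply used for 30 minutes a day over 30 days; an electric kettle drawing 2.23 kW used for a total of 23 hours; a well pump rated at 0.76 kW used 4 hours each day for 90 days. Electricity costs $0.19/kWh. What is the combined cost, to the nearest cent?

portable air conditioner: Power = 11.0 A × 120 V = 1320 W = 1.32 kW
portable air conditioner: Runtime = 30 min × 30 = 900 min = 15 h
portable air conditioner: 1.32 kW × 15 h = 19.8 kWh
electric kettle: 2.23 kW × 23 h = 51.29 kWh
well pump: Runtime = 4 h/day × 90 days = 360 h
well pump: 0.76 kW × 360 h = 273.6 kWh
Total energy = 344.69 kWh
Cost = 344.69 × $0.19 = $65.49

$65.49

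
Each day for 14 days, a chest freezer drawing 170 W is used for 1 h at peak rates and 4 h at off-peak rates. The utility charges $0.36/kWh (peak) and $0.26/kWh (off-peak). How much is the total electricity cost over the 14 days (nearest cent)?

$3.33

Peak energy = 0.17 kW × 1 h × 14 = 2.38 kWh
Off-peak energy = 0.17 kW × 4 h × 14 = 9.52 kWh
Cost = 2.38 × $0.36 + 9.52 × $0.26 = $0.8568 + $2.4752 = $3.33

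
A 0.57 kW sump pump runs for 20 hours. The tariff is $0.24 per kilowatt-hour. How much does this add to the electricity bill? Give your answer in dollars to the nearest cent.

Energy = 0.57 kW × 20 h = 11.4 kWh
Cost = 11.4 kWh × $0.24/kWh = $2.74

$2.74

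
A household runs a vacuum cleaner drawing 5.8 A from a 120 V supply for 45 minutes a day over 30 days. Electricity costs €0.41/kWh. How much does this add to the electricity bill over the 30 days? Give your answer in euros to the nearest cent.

Power = 5.8 A × 120 V = 696 W = 0.696 kW
Runtime = 45 min × 30 = 1350 min = 22.5 h
Energy = 0.696 kW × 22.5 h = 15.66 kWh
Cost = 15.66 kWh × €0.41/kWh = €6.42

€6.42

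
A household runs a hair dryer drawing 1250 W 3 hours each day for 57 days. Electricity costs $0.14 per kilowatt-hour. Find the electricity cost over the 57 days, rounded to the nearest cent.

Runtime = 3 h/day × 57 days = 171 h
Energy = 1.25 kW × 171 h = 213.75 kWh
Cost = 213.75 kWh × $0.14/kWh = $29.93

$29.93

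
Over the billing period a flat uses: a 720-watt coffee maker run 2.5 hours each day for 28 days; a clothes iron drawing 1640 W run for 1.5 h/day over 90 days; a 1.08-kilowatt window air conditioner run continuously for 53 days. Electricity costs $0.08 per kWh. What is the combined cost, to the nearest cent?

$131.64

coffee maker: Runtime = 2.5 h/day × 28 days = 70 h
coffee maker: 0.72 kW × 70 h = 50.4 kWh
clothes iron: Runtime = 1.5 h/day × 90 days = 135 h
clothes iron: 1.64 kW × 135 h = 221.4 kWh
window air conditioner: Runtime = 24 h × 53 = 1272 h
window air conditioner: 1.08 kW × 1272 h = 1373.76 kWh
Total energy = 1645.56 kWh
Cost = 1645.56 × $0.08 = $131.64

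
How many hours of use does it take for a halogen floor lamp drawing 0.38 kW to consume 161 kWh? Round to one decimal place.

423.7 h

Hours = 161 kWh ÷ 0.38 kW = 423.7 h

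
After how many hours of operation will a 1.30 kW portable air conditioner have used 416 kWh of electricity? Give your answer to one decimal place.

320.0 h

Hours = 416 kWh ÷ 1.3 kW = 320.0 h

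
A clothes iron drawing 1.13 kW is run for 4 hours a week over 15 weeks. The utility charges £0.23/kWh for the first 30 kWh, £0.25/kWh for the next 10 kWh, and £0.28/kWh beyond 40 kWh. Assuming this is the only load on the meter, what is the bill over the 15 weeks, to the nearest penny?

Runtime = 4 h/week × 15 weeks = 60 h
Energy = 1.13 kW × 60 h = 67.8 kWh
Tier 1 (0–30 kWh): 30 × £0.23 = £6.9
Tier 2 (30–40 kWh): 10 × £0.25 = £2.5
Above 40 kWh: 27.8 × £0.28 = £7.784
Bill = £17.18

£17.18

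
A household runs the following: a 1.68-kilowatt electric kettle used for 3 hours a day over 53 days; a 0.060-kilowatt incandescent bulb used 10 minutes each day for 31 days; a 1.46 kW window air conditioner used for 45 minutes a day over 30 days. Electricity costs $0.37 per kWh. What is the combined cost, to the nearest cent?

$111.10

electric kettle: Runtime = 3 h/day × 53 days = 159 h
electric kettle: 1.68 kW × 159 h = 267.12 kWh
incandescent bulb: Runtime = 10 min × 31 = 310 min = 5.166666… h
incandescent bulb: 0.06 kW × 5.166666… h = 0.31 kWh
window air conditioner: Runtime = 45 min × 30 = 1350 min = 22.5 h
window air conditioner: 1.46 kW × 22.5 h = 32.85 kWh
Total energy = 300.28 kWh
Cost = 300.28 × $0.37 = $111.10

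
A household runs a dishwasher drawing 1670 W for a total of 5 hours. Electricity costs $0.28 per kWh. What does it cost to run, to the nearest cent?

$2.34

Energy = 1.67 kW × 5 h = 8.35 kWh
Cost = 8.35 kWh × $0.28/kWh = $2.34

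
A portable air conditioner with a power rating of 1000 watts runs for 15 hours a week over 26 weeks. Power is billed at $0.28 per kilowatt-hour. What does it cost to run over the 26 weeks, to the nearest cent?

Runtime = 15 h/week × 26 weeks = 390 h
Energy = 1 kW × 390 h = 390 kWh
Cost = 390 kWh × $0.28/kWh = $109.20

$109.20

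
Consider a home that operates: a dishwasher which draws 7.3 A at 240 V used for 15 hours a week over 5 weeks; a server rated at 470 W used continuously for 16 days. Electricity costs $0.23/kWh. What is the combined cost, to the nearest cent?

$71.73

dishwasher: Power = 7.3 A × 240 V = 1752 W = 1.752 kW
dishwasher: Runtime = 15 h/week × 5 weeks = 75 h
dishwasher: 1.752 kW × 75 h = 131.4 kWh
server: Runtime = 24 h × 16 = 384 h
server: 0.47 kW × 384 h = 180.48 kWh
Total energy = 311.88 kWh
Cost = 311.88 × $0.23 = $71.73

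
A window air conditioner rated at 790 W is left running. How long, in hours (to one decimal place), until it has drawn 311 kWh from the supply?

Hours = 311 kWh ÷ 0.79 kW = 393.7 h

393.7 h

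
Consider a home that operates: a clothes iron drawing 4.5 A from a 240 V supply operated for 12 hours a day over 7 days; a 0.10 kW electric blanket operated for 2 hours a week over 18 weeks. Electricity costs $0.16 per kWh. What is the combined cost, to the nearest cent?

clothes iron: Power = 4.5 A × 240 V = 1080 W = 1.08 kW
clothes iron: Runtime = 12 h/day × 7 days = 84 h
clothes iron: 1.08 kW × 84 h = 90.72 kWh
electric blanket: Runtime = 2 h/week × 18 weeks = 36 h
electric blanket: 0.1 kW × 36 h = 3.6 kWh
Total energy = 94.32 kWh
Cost = 94.32 × $0.16 = $15.09

$15.09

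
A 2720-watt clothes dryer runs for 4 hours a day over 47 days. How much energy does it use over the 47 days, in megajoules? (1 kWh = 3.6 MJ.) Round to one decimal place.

Runtime = 4 h/day × 47 days = 188 h
Energy = 2.72 kW × 188 h = 511.36 kWh
= 511.36 × 3.6 MJ = 1840.9 MJ

1840.9 MJ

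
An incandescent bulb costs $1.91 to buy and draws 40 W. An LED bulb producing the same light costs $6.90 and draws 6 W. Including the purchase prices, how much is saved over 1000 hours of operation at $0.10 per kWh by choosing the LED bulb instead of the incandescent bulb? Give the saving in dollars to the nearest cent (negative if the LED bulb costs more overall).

-$1.59

incandescent bulb: $1.91 + (40/1000) kW × 1000 h × $0.10 = $1.91 + $4 = $5.91
LED bulb: $6.90 + (6/1000) kW × 1000 h × $0.10 = $6.90 + $0.6 = $7.5
Saving = $5.91 − $7.5 = −$1.59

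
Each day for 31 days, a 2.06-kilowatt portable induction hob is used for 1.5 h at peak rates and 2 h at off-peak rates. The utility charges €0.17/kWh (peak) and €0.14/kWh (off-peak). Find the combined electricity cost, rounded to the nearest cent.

€34.17

Peak energy = 2.06 kW × 1.5 h × 31 = 95.79 kWh
Off-peak energy = 2.06 kW × 2 h × 31 = 127.72 kWh
Cost = 95.79 × €0.17 + 127.72 × €0.14 = €16.2843 + €17.8808 = €34.17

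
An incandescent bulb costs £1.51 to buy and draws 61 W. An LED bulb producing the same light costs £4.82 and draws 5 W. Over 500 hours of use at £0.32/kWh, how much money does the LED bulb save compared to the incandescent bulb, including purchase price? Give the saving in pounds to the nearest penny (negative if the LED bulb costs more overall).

£5.65

incandescent bulb: £1.51 + (61/1000) kW × 500 h × £0.32 = £1.51 + £9.76 = £11.27
LED bulb: £4.82 + (5/1000) kW × 500 h × £0.32 = £4.82 + £0.8 = £5.62
Saving = £11.27 − £5.62 = £5.65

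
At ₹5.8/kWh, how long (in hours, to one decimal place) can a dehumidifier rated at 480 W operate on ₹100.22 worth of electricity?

Energy available = ₹100.22 ÷ ₹5.8/kWh = 17.2793 kWh
Hours = 17.2793 kWh ÷ 0.48 kW = 36.0 h

36.0 h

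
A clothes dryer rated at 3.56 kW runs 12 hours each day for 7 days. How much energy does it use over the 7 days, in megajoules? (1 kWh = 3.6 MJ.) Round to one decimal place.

Runtime = 12 h/day × 7 days = 84 h
Energy = 3.56 kW × 84 h = 299.04 kWh
= 299.04 × 3.6 MJ = 1076.5 MJ

1076.5 MJ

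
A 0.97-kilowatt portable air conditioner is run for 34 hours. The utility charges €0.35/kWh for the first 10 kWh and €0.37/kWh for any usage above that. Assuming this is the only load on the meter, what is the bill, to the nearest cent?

€12.00

Energy = 0.97 kW × 34 h = 32.98 kWh
Tier 1 (0–10 kWh): 10 × €0.35 = €3.5
Above 10 kWh: 22.98 × €0.37 = €8.5026
Bill = €12.00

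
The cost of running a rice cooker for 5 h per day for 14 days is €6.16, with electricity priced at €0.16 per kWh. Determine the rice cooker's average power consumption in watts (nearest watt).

550 W

Energy = €6.16 ÷ €0.16/kWh = 38.5 kWh
Runtime = 5 h/day × 14 days = 70 h
Power = 38.5 kWh ÷ 70 h = 0.55 kW = 550 W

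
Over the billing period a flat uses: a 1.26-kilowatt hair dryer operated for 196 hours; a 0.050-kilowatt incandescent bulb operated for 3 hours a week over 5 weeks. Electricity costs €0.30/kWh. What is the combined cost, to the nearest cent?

€74.31

hair dryer: 1.26 kW × 196 h = 246.96 kWh
incandescent bulb: Runtime = 3 h/week × 5 weeks = 15 h
incandescent bulb: 0.05 kW × 15 h = 0.75 kWh
Total energy = 247.71 kWh
Cost = 247.71 × €0.30 = €74.31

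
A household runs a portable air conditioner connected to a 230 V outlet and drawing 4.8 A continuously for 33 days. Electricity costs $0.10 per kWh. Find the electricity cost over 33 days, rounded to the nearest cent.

Power = 4.8 A × 230 V = 1104 W = 1.104 kW
Runtime = 24 h × 33 = 792 h
Energy = 1.104 kW × 792 h = 874.368 kWh
Cost = 874.368 kWh × $0.10/kWh = $87.44

$87.44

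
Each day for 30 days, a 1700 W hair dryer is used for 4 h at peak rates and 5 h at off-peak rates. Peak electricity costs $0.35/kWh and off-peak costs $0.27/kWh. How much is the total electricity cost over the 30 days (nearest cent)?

Peak energy = 1.7 kW × 4 h × 30 = 204 kWh
Off-peak energy = 1.7 kW × 5 h × 30 = 255 kWh
Cost = 204 × $0.35 + 255 × $0.27 = $71.4 + $68.85 = $140.25

$140.25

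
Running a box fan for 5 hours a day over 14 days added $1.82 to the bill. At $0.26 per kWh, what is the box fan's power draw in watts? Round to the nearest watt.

100 W

Energy = $1.82 ÷ $0.26/kWh = 7 kWh
Runtime = 5 h/day × 14 days = 70 h
Power = 7 kWh ÷ 70 h = 0.1 kW = 100 W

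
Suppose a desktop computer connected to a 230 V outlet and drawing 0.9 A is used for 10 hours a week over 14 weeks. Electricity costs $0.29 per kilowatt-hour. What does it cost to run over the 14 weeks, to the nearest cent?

Power = 0.9 A × 230 V = 207 W = 0.207 kW
Runtime = 10 h/week × 14 weeks = 140 h
Energy = 0.207 kW × 140 h = 28.98 kWh
Cost = 28.98 kWh × $0.29/kWh = $8.40

$8.40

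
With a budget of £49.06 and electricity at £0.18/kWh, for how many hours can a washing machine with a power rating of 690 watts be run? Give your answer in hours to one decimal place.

395.0 h

Energy available = £49.06 ÷ £0.18/kWh = 272.5556 kWh
Hours = 272.5556 kWh ÷ 0.69 kW = 395.0 h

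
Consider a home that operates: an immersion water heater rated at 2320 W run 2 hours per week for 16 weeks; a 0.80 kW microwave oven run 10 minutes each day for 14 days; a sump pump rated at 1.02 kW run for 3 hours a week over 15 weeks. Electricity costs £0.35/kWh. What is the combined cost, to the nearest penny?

immersion water heater: Runtime = 2 h/week × 16 weeks = 32 h
immersion water heater: 2.32 kW × 32 h = 74.24 kWh
microwave oven: Runtime = 10 min × 14 = 140 min = 2.333333… h
microwave oven: 0.8 kW × 2.333333… h = 1.866666… kWh
sump pump: Runtime = 3 h/week × 15 weeks = 45 h
sump pump: 1.02 kW × 45 h = 45.9 kWh
Total energy = 122.006666… kWh
Cost = 122.006666… × £0.35 = £42.70

£42.70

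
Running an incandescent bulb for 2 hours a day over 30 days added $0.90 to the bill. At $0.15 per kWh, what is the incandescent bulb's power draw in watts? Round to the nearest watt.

Energy = $0.90 ÷ $0.15/kWh = 6 kWh
Runtime = 2 h/day × 30 days = 60 h
Power = 6 kWh ÷ 60 h = 0.1 kW = 100 W

100 W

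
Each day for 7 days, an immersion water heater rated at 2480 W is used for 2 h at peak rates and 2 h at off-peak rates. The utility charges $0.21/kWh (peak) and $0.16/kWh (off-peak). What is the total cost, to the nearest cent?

Peak energy = 2.48 kW × 2 h × 7 = 34.72 kWh
Off-peak energy = 2.48 kW × 2 h × 7 = 34.72 kWh
Cost = 34.72 × $0.21 + 34.72 × $0.16 = $7.2912 + $5.5552 = $12.85

$12.85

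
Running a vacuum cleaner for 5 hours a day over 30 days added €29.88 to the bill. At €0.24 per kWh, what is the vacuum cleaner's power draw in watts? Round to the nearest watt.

Energy = €29.88 ÷ €0.24/kWh = 124.5 kWh
Runtime = 5 h/day × 30 days = 150 h
Power = 124.5 kWh ÷ 150 h = 0.83 kW = 830 W

830 W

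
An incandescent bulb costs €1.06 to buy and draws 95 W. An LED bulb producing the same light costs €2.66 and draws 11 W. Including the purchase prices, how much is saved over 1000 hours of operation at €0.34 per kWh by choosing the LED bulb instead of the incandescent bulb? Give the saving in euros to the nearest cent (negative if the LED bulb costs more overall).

€26.96

incandescent bulb: €1.06 + (95/1000) kW × 1000 h × €0.34 = €1.06 + €32.3 = €33.36
LED bulb: €2.66 + (11/1000) kW × 1000 h × €0.34 = €2.66 + €3.74 = €6.4
Saving = €33.36 − €6.4 = €26.96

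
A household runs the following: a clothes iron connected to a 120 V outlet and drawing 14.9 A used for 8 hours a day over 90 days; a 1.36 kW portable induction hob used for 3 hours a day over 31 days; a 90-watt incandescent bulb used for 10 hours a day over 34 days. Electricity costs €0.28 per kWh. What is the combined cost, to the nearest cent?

clothes iron: Power = 14.9 A × 120 V = 1788 W = 1.788 kW
clothes iron: Runtime = 8 h/day × 90 days = 720 h
clothes iron: 1.788 kW × 720 h = 1287.36 kWh
portable induction hob: Runtime = 3 h/day × 31 days = 93 h
portable induction hob: 1.36 kW × 93 h = 126.48 kWh
incandescent bulb: Runtime = 10 h/day × 34 days = 340 h
incandescent bulb: 0.09 kW × 340 h = 30.6 kWh
Total energy = 1444.44 kWh
Cost = 1444.44 × €0.28 = €404.44

€404.44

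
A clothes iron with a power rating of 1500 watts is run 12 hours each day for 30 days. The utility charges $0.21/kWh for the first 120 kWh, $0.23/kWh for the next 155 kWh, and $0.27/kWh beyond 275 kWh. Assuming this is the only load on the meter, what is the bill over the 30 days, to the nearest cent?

$132.40

Runtime = 12 h/day × 30 days = 360 h
Energy = 1.5 kW × 360 h = 540 kWh
Tier 1 (0–120 kWh): 120 × $0.21 = $25.2
Tier 2 (120–275 kWh): 155 × $0.23 = $35.65
Above 275 kWh: 265 × $0.27 = $71.55
Bill = $132.40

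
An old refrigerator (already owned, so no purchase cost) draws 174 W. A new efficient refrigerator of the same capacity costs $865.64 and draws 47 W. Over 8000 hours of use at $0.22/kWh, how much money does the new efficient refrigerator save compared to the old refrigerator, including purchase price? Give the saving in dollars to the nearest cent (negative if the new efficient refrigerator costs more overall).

-$642.12

old refrigerator: $0.00 + (174/1000) kW × 8000 h × $0.22 = $0.00 + $306.24 = $306.24
new efficient refrigerator: $865.64 + (47/1000) kW × 8000 h × $0.22 = $865.64 + $82.72 = $948.36
Saving = $306.24 − $948.36 = −$642.12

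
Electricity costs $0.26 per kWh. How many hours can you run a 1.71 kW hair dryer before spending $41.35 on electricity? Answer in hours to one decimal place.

Energy available = $41.35 ÷ $0.26/kWh = 159.0385 kWh
Hours = 159.0385 kWh ÷ 1.71 kW = 93.0 h

93.0 h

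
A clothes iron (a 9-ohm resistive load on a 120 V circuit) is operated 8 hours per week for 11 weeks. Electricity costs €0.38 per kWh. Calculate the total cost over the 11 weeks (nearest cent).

Power = V²/R = 120²/9 = 1600 W = 1.6 kW
Runtime = 8 h/week × 11 weeks = 88 h
Energy = 1.6 kW × 88 h = 140.8 kWh
Cost = 140.8 kWh × €0.38/kWh = €53.50

€53.50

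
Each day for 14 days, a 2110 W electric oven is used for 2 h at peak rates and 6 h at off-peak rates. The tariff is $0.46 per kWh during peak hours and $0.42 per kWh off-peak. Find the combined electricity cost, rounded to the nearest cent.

Peak energy = 2.11 kW × 2 h × 14 = 59.08 kWh
Off-peak energy = 2.11 kW × 6 h × 14 = 177.24 kWh
Cost = 59.08 × $0.46 + 177.24 × $0.42 = $27.1768 + $74.4408 = $101.62

$101.62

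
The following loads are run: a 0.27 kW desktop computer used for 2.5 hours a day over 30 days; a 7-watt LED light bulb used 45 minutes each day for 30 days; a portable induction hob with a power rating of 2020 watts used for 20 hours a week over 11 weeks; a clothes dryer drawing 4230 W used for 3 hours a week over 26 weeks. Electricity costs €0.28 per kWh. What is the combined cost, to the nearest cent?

€222.53

desktop computer: Runtime = 2.5 h/day × 30 days = 75 h
desktop computer: 0.27 kW × 75 h = 20.25 kWh
LED light bulb: Runtime = 45 min × 30 = 1350 min = 22.5 h
LED light bulb: 0.007 kW × 22.5 h = 0.1575 kWh
portable induction hob: Runtime = 20 h/week × 11 weeks = 220 h
portable induction hob: 2.02 kW × 220 h = 444.4 kWh
clothes dryer: Runtime = 3 h/week × 26 weeks = 78 h
clothes dryer: 4.23 kW × 78 h = 329.94 kWh
Total energy = 794.7475 kWh
Cost = 794.7475 × €0.28 = €222.53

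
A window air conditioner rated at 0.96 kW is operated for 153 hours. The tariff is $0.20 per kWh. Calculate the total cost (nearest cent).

$29.38

Energy = 0.96 kW × 153 h = 146.88 kWh
Cost = 146.88 kWh × $0.20/kWh = $29.38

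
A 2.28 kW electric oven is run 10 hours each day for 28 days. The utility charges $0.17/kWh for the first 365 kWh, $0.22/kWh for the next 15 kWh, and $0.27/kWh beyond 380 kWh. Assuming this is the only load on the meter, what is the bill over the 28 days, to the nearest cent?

Runtime = 10 h/day × 28 days = 280 h
Energy = 2.28 kW × 280 h = 638.4 kWh
Tier 1 (0–365 kWh): 365 × $0.17 = $62.05
Tier 2 (365–380 kWh): 15 × $0.22 = $3.3
Above 380 kWh: 258.4 × $0.27 = $69.768
Bill = $135.12

$135.12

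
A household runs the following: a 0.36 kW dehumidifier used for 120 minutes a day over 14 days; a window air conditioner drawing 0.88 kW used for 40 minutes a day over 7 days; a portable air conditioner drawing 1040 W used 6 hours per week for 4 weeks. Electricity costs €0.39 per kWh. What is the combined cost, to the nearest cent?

€15.27

dehumidifier: Runtime = 120 min × 14 = 1680 min = 28 h
dehumidifier: 0.36 kW × 28 h = 10.08 kWh
window air conditioner: Runtime = 40 min × 7 = 280 min = 4.666666… h
window air conditioner: 0.88 kW × 4.666666… h = 4.106666… kWh
portable air conditioner: Runtime = 6 h/week × 4 weeks = 24 h
portable air conditioner: 1.04 kW × 24 h = 24.96 kWh
Total energy = 39.146666… kWh
Cost = 39.146666… × €0.39 = €15.27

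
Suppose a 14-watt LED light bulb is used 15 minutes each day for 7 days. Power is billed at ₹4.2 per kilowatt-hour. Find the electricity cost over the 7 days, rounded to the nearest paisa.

₹0.10

Runtime = 15 min × 7 = 105 min = 1.75 h
Energy = 0.014 kW × 1.75 h = 0.0245 kWh
Cost = 0.0245 kWh × ₹4.2/kWh = ₹0.10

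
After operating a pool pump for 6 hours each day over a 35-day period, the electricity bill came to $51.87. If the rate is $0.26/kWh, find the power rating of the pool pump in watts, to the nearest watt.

950 W

Energy = $51.87 ÷ $0.26/kWh = 199.5 kWh
Runtime = 6 h/day × 35 days = 210 h
Power = 199.5 kWh ÷ 210 h = 0.95 kW = 950 W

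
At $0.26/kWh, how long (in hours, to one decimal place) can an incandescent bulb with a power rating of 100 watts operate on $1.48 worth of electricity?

Energy available = $1.48 ÷ $0.26/kWh = 5.6923 kWh
Hours = 5.6923 kWh ÷ 0.1 kW = 56.9 h

56.9 h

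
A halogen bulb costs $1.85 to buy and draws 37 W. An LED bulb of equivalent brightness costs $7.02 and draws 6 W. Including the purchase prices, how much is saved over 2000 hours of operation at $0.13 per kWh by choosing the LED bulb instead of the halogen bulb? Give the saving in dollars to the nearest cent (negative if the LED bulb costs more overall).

halogen bulb: $1.85 + (37/1000) kW × 2000 h × $0.13 = $1.85 + $9.62 = $11.47
LED bulb: $7.02 + (6/1000) kW × 2000 h × $0.13 = $7.02 + $1.56 = $8.58
Saving = $11.47 − $8.58 = $2.89

$2.89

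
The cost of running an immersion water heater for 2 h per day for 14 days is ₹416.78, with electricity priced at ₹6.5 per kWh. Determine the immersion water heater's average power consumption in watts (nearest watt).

2290 W

Energy = ₹416.78 ÷ ₹6.5/kWh = 64.12 kWh
Runtime = 2 h/day × 14 days = 28 h
Power = 64.12 kWh ÷ 28 h = 2.29 kW = 2290 W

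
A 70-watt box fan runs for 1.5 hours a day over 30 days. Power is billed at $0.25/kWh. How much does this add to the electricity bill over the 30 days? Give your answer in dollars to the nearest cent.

Runtime = 1.5 h/day × 30 days = 45 h
Energy = 0.07 kW × 45 h = 3.15 kWh
Cost = 3.15 kWh × $0.25/kWh = $0.79

$0.79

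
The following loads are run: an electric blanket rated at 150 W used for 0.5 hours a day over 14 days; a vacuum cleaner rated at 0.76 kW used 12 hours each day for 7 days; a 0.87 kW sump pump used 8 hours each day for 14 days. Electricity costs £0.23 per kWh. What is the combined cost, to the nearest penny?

electric blanket: Runtime = 0.5 h/day × 14 days = 7 h
electric blanket: 0.15 kW × 7 h = 1.05 kWh
vacuum cleaner: Runtime = 12 h/day × 7 days = 84 h
vacuum cleaner: 0.76 kW × 84 h = 63.84 kWh
sump pump: Runtime = 8 h/day × 14 days = 112 h
sump pump: 0.87 kW × 112 h = 97.44 kWh
Total energy = 162.33 kWh
Cost = 162.33 × £0.23 = £37.34

£37.34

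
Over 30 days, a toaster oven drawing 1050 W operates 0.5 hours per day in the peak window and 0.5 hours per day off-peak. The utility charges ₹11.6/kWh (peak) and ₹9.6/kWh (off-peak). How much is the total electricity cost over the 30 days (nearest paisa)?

₹333.90

Peak energy = 1.05 kW × 0.5 h × 30 = 15.75 kWh
Off-peak energy = 1.05 kW × 0.5 h × 30 = 15.75 kWh
Cost = 15.75 × ₹11.6 + 15.75 × ₹9.6 = ₹182.7 + ₹151.2 = ₹333.90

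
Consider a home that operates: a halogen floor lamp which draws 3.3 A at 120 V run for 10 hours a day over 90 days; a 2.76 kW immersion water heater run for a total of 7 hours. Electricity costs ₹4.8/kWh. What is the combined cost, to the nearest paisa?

₹1803.46

halogen floor lamp: Power = 3.3 A × 120 V = 396 W = 0.396 kW
halogen floor lamp: Runtime = 10 h/day × 90 days = 900 h
halogen floor lamp: 0.396 kW × 900 h = 356.4 kWh
immersion water heater: 2.76 kW × 7 h = 19.32 kWh
Total energy = 375.72 kWh
Cost = 375.72 × ₹4.8 = ₹1803.46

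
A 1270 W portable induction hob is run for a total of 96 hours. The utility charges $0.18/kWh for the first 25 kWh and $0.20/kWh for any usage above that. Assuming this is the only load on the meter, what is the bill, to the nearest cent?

$23.88

Energy = 1.27 kW × 96 h = 121.92 kWh
Tier 1 (0–25 kWh): 25 × $0.18 = $4.5
Above 25 kWh: 96.92 × $0.20 = $19.384
Bill = $23.88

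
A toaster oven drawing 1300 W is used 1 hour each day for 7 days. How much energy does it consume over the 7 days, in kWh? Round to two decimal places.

Runtime = 1 h/day × 7 days = 7 h
Energy = 1.3 kW × 7 h = 9.1 kWh

9.10 kWh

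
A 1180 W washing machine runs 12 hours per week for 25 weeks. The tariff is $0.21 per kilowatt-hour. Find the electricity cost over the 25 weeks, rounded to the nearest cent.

Runtime = 12 h/week × 25 weeks = 300 h
Energy = 1.18 kW × 300 h = 354 kWh
Cost = 354 kWh × $0.21/kWh = $74.34

$74.34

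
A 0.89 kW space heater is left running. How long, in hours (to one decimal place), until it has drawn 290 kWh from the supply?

Hours = 290 kWh ÷ 0.89 kW = 325.8 h

325.8 h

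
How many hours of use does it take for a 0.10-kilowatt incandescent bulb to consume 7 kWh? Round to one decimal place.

70.0 h

Hours = 7 kWh ÷ 0.1 kW = 70.0 h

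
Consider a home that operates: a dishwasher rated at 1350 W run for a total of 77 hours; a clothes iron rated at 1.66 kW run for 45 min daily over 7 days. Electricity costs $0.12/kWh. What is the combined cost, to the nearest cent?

dishwasher: 1.35 kW × 77 h = 103.95 kWh
clothes iron: Runtime = 45 min × 7 = 315 min = 5.25 h
clothes iron: 1.66 kW × 5.25 h = 8.715 kWh
Total energy = 112.665 kWh
Cost = 112.665 × $0.12 = $13.52

$13.52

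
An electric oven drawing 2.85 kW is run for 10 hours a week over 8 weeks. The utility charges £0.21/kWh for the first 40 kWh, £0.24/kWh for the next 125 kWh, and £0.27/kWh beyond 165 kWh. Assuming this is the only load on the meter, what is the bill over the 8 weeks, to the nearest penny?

Runtime = 10 h/week × 8 weeks = 80 h
Energy = 2.85 kW × 80 h = 228 kWh
Tier 1 (0–40 kWh): 40 × £0.21 = £8.4
Tier 2 (40–165 kWh): 125 × £0.24 = £30
Above 165 kWh: 63 × £0.27 = £17.01
Bill = £55.41

£55.41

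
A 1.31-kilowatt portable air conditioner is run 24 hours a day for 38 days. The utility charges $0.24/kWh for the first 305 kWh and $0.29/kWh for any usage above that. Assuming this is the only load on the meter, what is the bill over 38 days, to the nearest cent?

Runtime = 24 h × 38 = 912 h
Energy = 1.31 kW × 912 h = 1194.72 kWh
Tier 1 (0–305 kWh): 305 × $0.24 = $73.2
Above 305 kWh: 889.72 × $0.29 = $258.0188
Bill = $331.22

$331.22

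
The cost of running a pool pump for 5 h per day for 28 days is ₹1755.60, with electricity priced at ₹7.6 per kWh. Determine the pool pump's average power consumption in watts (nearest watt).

1650 W

Energy = ₹1755.60 ÷ ₹7.6/kWh = 231 kWh
Runtime = 5 h/day × 28 days = 140 h
Power = 231 kWh ÷ 140 h = 1.65 kW = 1650 W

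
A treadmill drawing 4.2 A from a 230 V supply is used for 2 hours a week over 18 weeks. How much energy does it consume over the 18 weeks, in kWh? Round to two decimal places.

Power = 4.2 A × 230 V = 966 W = 0.966 kW
Runtime = 2 h/week × 18 weeks = 36 h
Energy = 0.966 kW × 36 h = 34.776 kWh ≈ 34.78 kWh

34.78 kWh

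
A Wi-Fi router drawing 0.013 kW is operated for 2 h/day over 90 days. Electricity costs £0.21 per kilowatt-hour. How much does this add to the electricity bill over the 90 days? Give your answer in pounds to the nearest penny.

£0.49

Runtime = 2 h/day × 90 days = 180 h
Energy = 0.013 kW × 180 h = 2.34 kWh
Cost = 2.34 kWh × £0.21/kWh = £0.49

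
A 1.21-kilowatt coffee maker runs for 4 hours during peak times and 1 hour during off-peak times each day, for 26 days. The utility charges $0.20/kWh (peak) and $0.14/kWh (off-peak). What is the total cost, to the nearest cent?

$29.57

Peak energy = 1.21 kW × 4 h × 26 = 125.84 kWh
Off-peak energy = 1.21 kW × 1 h × 26 = 31.46 kWh
Cost = 125.84 × $0.20 + 31.46 × $0.14 = $25.168 + $4.4044 = $29.57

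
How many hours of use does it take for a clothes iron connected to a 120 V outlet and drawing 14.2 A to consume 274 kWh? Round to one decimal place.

160.8 h

Power = 14.2 A × 120 V = 1704 W = 1.704 kW
Hours = 274 kWh ÷ 1.704 kW = 160.8 h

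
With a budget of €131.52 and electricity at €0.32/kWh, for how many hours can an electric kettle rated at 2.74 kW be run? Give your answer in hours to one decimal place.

150.0 h

Energy available = €131.52 ÷ €0.32/kWh = 411 kWh
Hours = 411 kWh ÷ 2.74 kW = 150.0 h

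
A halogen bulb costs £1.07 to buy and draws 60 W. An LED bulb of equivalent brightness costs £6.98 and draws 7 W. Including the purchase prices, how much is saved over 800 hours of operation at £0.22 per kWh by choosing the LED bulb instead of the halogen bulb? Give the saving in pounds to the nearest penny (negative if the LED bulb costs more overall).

£3.42

halogen bulb: £1.07 + (60/1000) kW × 800 h × £0.22 = £1.07 + £10.56 = £11.63
LED bulb: £6.98 + (7/1000) kW × 800 h × £0.22 = £6.98 + £1.232 = £8.212
Saving = £11.63 − £8.212 = £3.418 → £3.42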